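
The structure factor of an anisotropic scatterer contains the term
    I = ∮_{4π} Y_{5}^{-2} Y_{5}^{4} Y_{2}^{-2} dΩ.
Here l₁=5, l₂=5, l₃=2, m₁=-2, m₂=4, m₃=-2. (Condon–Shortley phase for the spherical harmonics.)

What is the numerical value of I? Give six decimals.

Checks pass: Σm=0; 12 even; l₃=2∈[0,10].
(2·5+1)(2·5+1)(2·2+1) = 605
Δ: 8! 2! 2! / 13! → 1/38610
sum: t=3:−1/2880 t=4:+1/576 t=5:−1/2880 = 1/960
3j²(5 5 2; 0 0 0) = Δ·Π!·Σ² = 10/429  (sign +1)
sum: t=7:−1/20160 = -1/20160
3j²(5 5 2; -2 4 -2) = Δ·Π!·Σ² = 12/715  (sign -1)
combine: 4πI² = 605·10/429·12/715 = 40/169
take √, sign -1: I = -0.13724032

-0.137240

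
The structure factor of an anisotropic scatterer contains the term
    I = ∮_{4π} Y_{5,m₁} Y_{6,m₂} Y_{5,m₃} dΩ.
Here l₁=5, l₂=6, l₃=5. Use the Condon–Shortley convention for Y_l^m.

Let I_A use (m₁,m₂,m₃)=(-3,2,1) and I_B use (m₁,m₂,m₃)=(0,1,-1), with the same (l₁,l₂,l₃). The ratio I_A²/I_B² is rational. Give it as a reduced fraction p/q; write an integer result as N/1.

121/56

Same 5,6,5: normalisation and zero-m 3j drop out of the ratio.
A: Δ: 6! 4! 6! / 17! → 1/28588560; sum: t=4:+1/55296 t=5:−1/25920 t=6:+1/138240 = -11/829440; 3j²(5 6 5; -3 2 1) = Δ·Π!·Σ² = 11/1326  (sign -1)
B: Δ: 6! 4! 6! / 17! → 1/28588560; sum: t=1:−1/2073600 t=2:+1/34560 t=3:−1/6912 t=4:+1/10368 t=5:−1/138240 = -7/259200; 3j²(5 6 5; 0 1 -1) = Δ·Π!·Σ² = 28/7293  (sign -1)
I_A²/I_B² = (11/1326)/(28/7293) = 121/56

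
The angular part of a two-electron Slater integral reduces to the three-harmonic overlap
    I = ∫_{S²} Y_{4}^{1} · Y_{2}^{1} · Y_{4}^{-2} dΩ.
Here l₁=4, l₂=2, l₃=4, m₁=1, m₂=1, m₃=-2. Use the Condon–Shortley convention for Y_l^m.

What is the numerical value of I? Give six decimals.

0.127700

m-sum 0 ✓  L=10 even ✓  2≤4≤6 ✓
Π(2lᵢ+1) = 9×5×9 = 405
triangle coeff Δ(4,2,4) = 1/13860
Σ_t [0,2]: t=0:+1/192 t=1:−1/36 t=2:+1/192 = -5/288
(3j)²=20/693 [(4 2 4; 0 0 0)], sign=-1
Σ_t [1,2]: t=1:−1/96 t=2:+1/240 = -1/160
(3j)²=27/1540 [(4 2 4; 1 1 -2)], sign=-1
⇒ 4πI² = 1215/5929
I = (+1)√(1215/5929/(4π)) = 0.12770047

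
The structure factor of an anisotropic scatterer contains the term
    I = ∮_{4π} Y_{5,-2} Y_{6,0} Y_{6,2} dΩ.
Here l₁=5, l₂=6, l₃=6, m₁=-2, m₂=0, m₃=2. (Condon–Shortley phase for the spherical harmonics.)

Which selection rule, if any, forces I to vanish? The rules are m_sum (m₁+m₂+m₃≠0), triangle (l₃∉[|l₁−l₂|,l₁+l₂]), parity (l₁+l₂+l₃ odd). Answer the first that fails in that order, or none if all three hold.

m₁+m₂+m₃ = -2 + 0 + 2 = 0  ✓
triangle: |5−6|=1 ≤ l₃=6 ≤ 5+6=11  ✓
parity: l₁+l₂+l₃ = 17 is odd  ✗

parity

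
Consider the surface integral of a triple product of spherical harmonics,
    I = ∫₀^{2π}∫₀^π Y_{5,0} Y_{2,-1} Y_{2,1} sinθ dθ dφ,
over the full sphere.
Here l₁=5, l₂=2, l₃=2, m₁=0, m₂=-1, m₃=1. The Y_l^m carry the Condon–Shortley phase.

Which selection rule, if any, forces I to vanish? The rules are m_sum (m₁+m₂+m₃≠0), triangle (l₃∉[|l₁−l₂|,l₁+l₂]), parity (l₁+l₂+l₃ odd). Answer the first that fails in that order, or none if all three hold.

triangle

m₁+m₂+m₃ = 0 − 1 + 1 = 0  ✓
triangle: |5−2|=3 ≤ l₃=2 ≤ 5+2=7  ✗
parity: l₁+l₂+l₃ = 9 is odd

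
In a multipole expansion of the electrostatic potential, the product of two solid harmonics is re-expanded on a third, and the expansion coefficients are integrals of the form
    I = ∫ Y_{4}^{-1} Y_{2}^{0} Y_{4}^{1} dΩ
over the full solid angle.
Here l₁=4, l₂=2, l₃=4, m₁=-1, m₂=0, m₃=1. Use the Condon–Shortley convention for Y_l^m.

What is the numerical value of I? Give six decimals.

Checks pass: Σm=0; 10 even; l₃=4∈[2,6].
(2·4+1)(2·2+1)(2·4+1) = 405
Δ: 2! 6! 2! / 11! → 1/13860
sum: t=0:+1/192 t=1:−1/36 t=2:+1/192 = -5/288
3j²(4 2 4; 0 0 0) = Δ·Π!·Σ² = 20/693  (sign -1)
sum: t=0:+1/480 t=1:−1/48 t=2:+1/144 = -17/1440
3j²(4 2 4; -1 0 1) = Δ·Π!·Σ² = 289/13860  (sign +1)
combine: 4πI² = 405·20/693·289/13860 = 1445/5929
take √, sign -1: I = -0.13926381

-0.139264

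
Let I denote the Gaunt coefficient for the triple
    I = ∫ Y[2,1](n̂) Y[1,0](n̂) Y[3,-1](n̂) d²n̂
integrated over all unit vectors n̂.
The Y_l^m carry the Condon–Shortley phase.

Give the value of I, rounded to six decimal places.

-0.233597

m-sum 0 ✓  L=6 even ✓  1≤3≤3 ✓
Π(2lᵢ+1) = 5×3×7 = 105
triangle coeff Δ(2,1,3) = 1/105
Σ_t [0,0]: t=0:+1/4 = 1/4
(3j)²=3/35 [(2 1 3; 0 0 0)], sign=-1
Σ_t [0,0]: t=0:+1/6 = 1/6
(3j)²=8/105 [(2 1 3; 1 0 -1)], sign=+1
⇒ 4πI² = 24/35
I = (-1)√(24/35/(4π)) = -0.23359668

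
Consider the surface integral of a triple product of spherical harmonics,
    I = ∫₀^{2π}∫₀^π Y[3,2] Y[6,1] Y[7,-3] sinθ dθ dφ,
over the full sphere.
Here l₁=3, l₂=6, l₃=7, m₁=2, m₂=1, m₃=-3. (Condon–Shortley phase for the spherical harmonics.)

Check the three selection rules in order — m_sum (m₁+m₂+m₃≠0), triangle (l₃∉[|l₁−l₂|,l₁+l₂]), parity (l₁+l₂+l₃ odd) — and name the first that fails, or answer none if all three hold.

m₁+m₂+m₃ = 2 + 1 − 3 = 0  ✓
triangle: |3−6|=3 ≤ l₃=7 ≤ 3+6=9  ✓
parity: l₁+l₂+l₃ = 16 is even  ✓

none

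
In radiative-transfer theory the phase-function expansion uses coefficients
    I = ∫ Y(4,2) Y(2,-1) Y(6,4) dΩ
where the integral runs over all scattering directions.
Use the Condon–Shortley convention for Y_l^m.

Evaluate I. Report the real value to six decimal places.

m-sum = 2 − 1 + 4 = 5 ≠ 0 ⇒ I = 0

0.000000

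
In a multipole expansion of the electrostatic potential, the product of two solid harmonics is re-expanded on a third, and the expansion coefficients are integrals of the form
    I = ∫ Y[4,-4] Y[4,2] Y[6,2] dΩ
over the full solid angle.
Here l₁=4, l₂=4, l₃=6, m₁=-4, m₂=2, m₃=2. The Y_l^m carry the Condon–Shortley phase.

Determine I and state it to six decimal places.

Checks pass: Σm=0; 14 even; l₃=6∈[0,8].
(2·4+1)(2·4+1)(2·6+1) = 1053
Δ: 2! 6! 6! / 15! → 1/1261260
sum: t=0:+1/4608 t=1:−1/1296 t=2:+1/4608 = -7/20736
3j²(4 4 6; 0 0 0) = Δ·Π!·Σ² = 20/1287  (sign -1)
sum: t=2:+1/69120 = 1/69120
3j²(4 4 6; -4 2 2) = Δ·Π!·Σ² = 4/429  (sign +1)
combine: 4πI² = 1053·20/1287·4/429 = 240/1573
take √, sign -1: I = -0.11018851

-0.110189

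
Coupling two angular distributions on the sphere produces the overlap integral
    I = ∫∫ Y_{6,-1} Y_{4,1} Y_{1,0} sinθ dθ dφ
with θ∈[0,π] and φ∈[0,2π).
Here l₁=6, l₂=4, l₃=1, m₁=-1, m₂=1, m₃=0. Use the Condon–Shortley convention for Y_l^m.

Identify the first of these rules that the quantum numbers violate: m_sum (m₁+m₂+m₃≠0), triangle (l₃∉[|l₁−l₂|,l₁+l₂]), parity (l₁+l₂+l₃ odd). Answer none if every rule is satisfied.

azimuthal sum: -1 + 1 + 0 = 0  ✓
2 ≤ 1 ≤ 10 (triangle on l)  ✗
L = 6 + 4 + 1 = 11 (odd)

triangle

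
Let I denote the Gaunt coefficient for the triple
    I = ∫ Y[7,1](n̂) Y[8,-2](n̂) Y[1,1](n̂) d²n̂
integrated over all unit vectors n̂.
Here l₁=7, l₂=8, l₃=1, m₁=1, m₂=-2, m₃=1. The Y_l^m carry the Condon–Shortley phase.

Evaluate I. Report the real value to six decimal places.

0.205254

m-sum 0 ✓  L=16 even ✓  1≤1≤15 ✓
Π(2lᵢ+1) = 15×17×3 = 765
triangle coeff Δ(7,8,1) = 1/2040
Σ_t [7,7]: t=7:−1/25401600 = -1/25401600
(3j)²=8/255 [(7 8 1; 0 0 0)], sign=+1
Σ_t [6,6]: t=6:+1/58060800 = 1/58060800
(3j)²=3/136 [(7 8 1; 1 -2 1)], sign=+1
⇒ 4πI² = 9/17
I = (+1)√(9/17/(4π)) = 0.20525411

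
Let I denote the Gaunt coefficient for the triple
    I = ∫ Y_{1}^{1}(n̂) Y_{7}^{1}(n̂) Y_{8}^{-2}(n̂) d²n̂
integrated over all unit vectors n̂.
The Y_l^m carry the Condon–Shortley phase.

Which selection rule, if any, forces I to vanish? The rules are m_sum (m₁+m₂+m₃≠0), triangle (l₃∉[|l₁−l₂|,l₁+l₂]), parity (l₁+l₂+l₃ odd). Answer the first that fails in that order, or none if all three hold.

Σmᵢ = 0  ✓
l₃∈[|l₁−l₂|,l₁+l₂]=[6,8], have l₃=8  ✓
Σlᵢ = 16 ⇒ even  ✓

none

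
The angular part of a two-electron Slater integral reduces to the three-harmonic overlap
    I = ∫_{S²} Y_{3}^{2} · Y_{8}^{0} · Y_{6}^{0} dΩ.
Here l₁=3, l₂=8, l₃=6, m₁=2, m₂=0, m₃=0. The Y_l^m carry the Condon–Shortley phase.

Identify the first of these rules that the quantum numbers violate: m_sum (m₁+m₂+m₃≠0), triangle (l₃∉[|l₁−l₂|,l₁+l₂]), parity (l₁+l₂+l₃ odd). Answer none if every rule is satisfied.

Σmᵢ = 2  ✗
l₃∈[|l₁−l₂|,l₁+l₂]=[5,11], have l₃=6
Σlᵢ = 17 ⇒ odd

m_sum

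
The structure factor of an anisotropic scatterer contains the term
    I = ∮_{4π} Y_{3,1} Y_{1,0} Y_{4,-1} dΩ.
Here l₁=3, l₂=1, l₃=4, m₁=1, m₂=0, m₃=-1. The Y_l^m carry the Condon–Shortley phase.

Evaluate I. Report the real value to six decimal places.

Rules hold: Σm=0, L=8 even, 2≤4≤4.
N = 7·3·9 = 189
Δ = 0!·6!·2!/9! = 1/252
Racah Σ t=0..0: t=0:+1/36 = 1/36
⇒ 3j(3 1 4; 0 0 0)² = 4/63, sgn +1
Racah Σ t=0..0: t=0:+1/48 = 1/48
⇒ 3j(3 1 4; 1 0 -1)² = 5/84, sgn -1
4πI² = N·(3j₀)²·(3jₘ)² = 5/7
I = -1·√(0.714286/4π) = -0.23841361

-0.238414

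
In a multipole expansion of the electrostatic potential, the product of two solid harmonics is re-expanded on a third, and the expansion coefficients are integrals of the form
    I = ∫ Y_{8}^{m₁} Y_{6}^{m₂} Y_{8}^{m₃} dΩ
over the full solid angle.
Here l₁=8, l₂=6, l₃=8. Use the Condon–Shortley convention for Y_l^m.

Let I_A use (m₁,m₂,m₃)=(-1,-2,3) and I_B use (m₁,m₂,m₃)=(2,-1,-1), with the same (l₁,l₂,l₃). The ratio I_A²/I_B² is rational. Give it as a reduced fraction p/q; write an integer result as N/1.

44/12615

l's match ⇒ only the (l;m) 3-j factors differ between A and B.
A: triangle coeff Δ(8,6,8) = 1/13742520792; Σ_t [0,4]: t=0:+1/12541132800 t=1:−1/348364800 t=2:+1/69672960 t=3:−1/74649600 t=4:+1/497664000 = 11/62705664000; (3j)²=11/579462 [(8 6 8; -1 -2 3)], sign=-1
B: triangle coeff Δ(8,6,8) = 1/13742520792; Σ_t [0,5]: t=0:+1/1492992000 t=1:−1/82944000 t=2:+1/29859840 t=3:−1/52254720 t=4:+1/464486400 t=5:−1/31352832000 = 319/62705664000; (3j)²=4205/772616 [(8 6 8; 2 -1 -1)], sign=-1
I_A²/I_B² = (11/579462)/(4205/772616) = 44/12615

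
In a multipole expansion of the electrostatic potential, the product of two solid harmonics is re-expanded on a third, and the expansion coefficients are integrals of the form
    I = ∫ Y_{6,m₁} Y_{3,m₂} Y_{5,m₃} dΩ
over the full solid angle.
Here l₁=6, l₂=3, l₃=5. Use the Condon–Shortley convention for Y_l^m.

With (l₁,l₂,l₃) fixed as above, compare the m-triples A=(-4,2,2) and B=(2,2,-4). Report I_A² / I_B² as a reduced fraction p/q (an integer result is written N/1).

Shared (l₁,l₂,l₃)=(6,3,5): N and (l;000)² cancel in I_A²/I_B².
A: Δ = 4!·8!·2!/15! = 1/675675; Racah Σ t=3..4: t=3:−1/60480 t=4:+1/34560 = 1/80640; ⇒ 3j(6 3 5; -4 2 2)² = 6/1001, sgn -1
B: Δ = 4!·8!·2!/15! = 1/675675; Racah Σ t=3..4: t=3:−1/60480 t=4:+1/967680 = -1/64512; ⇒ 3j(6 3 5; 2 2 -4)² = 15/1001, sgn +1
I_A²/I_B² = (6/1001)/(15/1001) = 2/5

2/5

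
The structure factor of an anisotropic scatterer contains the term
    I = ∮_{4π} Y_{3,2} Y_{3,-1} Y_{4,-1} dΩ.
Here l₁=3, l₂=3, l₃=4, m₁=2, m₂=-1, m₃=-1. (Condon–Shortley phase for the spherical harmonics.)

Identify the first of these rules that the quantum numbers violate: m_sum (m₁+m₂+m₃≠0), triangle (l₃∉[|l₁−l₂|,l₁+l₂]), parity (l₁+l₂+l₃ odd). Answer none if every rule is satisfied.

none

azimuthal sum: 2 − 1 − 1 = 0  ✓
0 ≤ 4 ≤ 6 (triangle on l)  ✓
L = 3 + 3 + 4 = 10 (even)  ✓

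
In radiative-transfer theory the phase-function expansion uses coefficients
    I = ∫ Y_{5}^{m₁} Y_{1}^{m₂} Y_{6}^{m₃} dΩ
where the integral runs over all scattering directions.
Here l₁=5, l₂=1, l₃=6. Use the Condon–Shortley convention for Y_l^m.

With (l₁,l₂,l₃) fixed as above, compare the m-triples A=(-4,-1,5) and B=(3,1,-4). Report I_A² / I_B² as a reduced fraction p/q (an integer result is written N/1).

Shared (l₁,l₂,l₃)=(5,1,6): N and (l;000)² cancel in I_A²/I_B².
A: Δ = 0!·10!·2!/13! = 1/858; Racah Σ t=0..0: t=0:+1/725760 = 1/725760; ⇒ 3j(5 1 6; -4 -1 5)² = 5/78, sgn -1
B: Δ = 0!·10!·2!/13! = 1/858; Racah Σ t=0..0: t=0:+1/161280 = 1/161280; ⇒ 3j(5 1 6; 3 1 -4)² = 15/286, sgn +1
I_A²/I_B² = (5/78)/(15/286) = 11/9

11/9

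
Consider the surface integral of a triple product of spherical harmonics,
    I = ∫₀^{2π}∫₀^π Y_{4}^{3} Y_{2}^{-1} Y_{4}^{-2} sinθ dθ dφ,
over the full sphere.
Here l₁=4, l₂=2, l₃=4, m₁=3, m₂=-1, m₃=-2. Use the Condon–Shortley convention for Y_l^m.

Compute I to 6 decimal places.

Checks pass: Σm=0; 10 even; l₃=4∈[2,6].
(2·4+1)(2·2+1)(2·4+1) = 405
Δ: 2! 6! 2! / 11! → 1/13860
sum: t=0:+1/192 t=1:−1/36 t=2:+1/192 = -5/288
3j²(4 2 4; 0 0 0) = Δ·Π!·Σ² = 20/693  (sign -1)
sum: t=0:+1/240 t=1:−1/1440 = 1/288
3j²(4 2 4; 3 -1 -2) = Δ·Π!·Σ² = 5/132  (sign +1)
combine: 4πI² = 405·20/693·5/132 = 375/847
take √, sign -1: I = -0.18770204

-0.187702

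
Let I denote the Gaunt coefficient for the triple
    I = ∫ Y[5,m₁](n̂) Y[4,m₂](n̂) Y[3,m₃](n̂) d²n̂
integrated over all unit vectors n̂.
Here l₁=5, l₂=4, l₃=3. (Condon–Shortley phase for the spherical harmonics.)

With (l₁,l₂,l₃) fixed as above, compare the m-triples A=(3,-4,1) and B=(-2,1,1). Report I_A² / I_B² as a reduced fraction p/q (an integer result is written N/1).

Same 5,4,3: normalisation and zero-m 3j drop out of the ratio.
A: Δ: 6! 4! 2! / 13! → 1/180180; sum: t=0:+1/5760 = 1/5760; 3j²(5 4 3; 3 -4 1) = Δ·Π!·Σ² = 56/2145  (sign +1)
B: Δ: 6! 4! 2! / 13! → 1/180180; sum: t=3:−1/1728 t=4:+1/288 t=5:−1/960 = 1/540; 3j²(5 4 3; -2 1 1) = Δ·Π!·Σ² = 128/6435  (sign +1)
I_A²/I_B² = (56/2145)/(128/6435) = 21/16

21/16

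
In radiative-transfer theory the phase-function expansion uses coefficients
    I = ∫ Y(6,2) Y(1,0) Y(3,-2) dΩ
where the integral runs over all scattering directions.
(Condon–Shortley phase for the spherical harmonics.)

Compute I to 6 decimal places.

l₃=3 ∉ [5,7] — triangle fails ⇒ I = 0

0.000000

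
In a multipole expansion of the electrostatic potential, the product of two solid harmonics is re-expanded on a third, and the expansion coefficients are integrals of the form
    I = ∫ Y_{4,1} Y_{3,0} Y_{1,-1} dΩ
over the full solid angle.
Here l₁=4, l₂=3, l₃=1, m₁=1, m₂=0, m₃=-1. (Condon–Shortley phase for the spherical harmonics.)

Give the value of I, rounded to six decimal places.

Checks pass: Σm=0; 8 even; l₃=1∈[1,7].
(2·4+1)(2·3+1)(2·1+1) = 189
Δ: 6! 2! 0! / 9! → 1/252
sum: t=3:−1/36 = -1/36
3j²(4 3 1; 0 0 0) = Δ·Π!·Σ² = 4/63  (sign +1)
sum: t=3:−1/72 = -1/72
3j²(4 3 1; 1 0 -1) = Δ·Π!·Σ² = 5/126  (sign -1)
combine: 4πI² = 189·4/63·5/126 = 10/21
take √, sign -1: I = -0.19466390

-0.194664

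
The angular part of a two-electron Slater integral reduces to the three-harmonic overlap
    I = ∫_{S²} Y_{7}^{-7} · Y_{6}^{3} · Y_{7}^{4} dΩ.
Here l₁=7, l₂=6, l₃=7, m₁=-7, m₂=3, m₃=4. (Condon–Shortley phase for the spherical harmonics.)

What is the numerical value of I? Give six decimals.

-0.169125

Rules hold: Σm=0, L=20 even, 1≤7≤13.
N = 15·13·15 = 2925
Δ = 6!·8!·6!/21! = 1/2444321880
Racah Σ t=0..6: t=0:+1/2612736000 t=1:−1/20736000 t=2:+1/1658880 t=3:−1/746496 t=4:+1/1658880 t=5:−1/20736000 t=6:+1/2612736000 = -1/4354560
⇒ 3j(7 6 7; 0 0 0)² = 1000/138567, sgn +1
Racah Σ t=6..6: t=6:+1/1045094400 = 1/1045094400
⇒ 3j(7 6 7; -7 3 4)² = 11/646, sgn -1
4πI² = N·(3j₀)²·(3jₘ)² = 37500/104329
I = -1·√(0.35944/4π) = -0.16912514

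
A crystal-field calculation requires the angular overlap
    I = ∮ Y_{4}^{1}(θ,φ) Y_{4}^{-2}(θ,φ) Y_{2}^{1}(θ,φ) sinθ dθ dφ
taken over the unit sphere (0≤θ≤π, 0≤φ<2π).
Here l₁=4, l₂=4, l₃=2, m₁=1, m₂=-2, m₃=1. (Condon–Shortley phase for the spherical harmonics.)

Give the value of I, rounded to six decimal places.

Checks pass: Σm=0; 10 even; l₃=2∈[0,8].
(2·4+1)(2·4+1)(2·2+1) = 405
Δ: 6! 2! 2! / 11! → 1/13860
sum: t=2:+1/192 t=3:−1/36 t=4:+1/192 = -5/288
3j²(4 4 2; 0 0 0) = Δ·Π!·Σ² = 20/693  (sign -1)
sum: t=1:−1/240 t=2:+1/96 = 1/160
3j²(4 4 2; 1 -2 1) = Δ·Π!·Σ² = 27/1540  (sign -1)
combine: 4πI² = 405·20/693·27/1540 = 1215/5929
take √, sign +1: I = 0.12770047

0.127700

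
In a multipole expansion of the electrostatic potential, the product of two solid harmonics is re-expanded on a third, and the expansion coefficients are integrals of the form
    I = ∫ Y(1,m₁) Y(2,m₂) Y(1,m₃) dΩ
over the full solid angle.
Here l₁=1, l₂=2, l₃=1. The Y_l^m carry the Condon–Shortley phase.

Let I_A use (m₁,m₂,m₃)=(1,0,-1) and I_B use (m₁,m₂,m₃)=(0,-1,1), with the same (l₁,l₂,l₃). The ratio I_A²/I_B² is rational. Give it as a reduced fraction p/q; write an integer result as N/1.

Same 1,2,1: normalisation and zero-m 3j drop out of the ratio.
A: Δ: 2! 0! 2! / 5! → 1/30; sum: t=0:+1/4 = 1/4; 3j²(1 2 1; 1 0 -1) = Δ·Π!·Σ² = 1/30  (sign +1)
B: Δ: 2! 0! 2! / 5! → 1/30; sum: t=1:−1/2 = -1/2; 3j²(1 2 1; 0 -1 1) = Δ·Π!·Σ² = 1/10  (sign -1)
I_A²/I_B² = (1/30)/(1/10) = 1/3

1/3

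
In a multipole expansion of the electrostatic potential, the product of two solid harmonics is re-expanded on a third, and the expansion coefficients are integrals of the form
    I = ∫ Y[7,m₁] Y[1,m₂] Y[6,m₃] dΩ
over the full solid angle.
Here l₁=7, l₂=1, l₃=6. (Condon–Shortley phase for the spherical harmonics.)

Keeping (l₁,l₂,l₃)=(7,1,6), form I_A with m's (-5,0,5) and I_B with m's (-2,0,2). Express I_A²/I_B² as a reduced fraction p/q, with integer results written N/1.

8/15

Shared (l₁,l₂,l₃)=(7,1,6): N and (l;000)² cancel in I_A²/I_B².
A: Δ = 2!·12!·0!/15! = 1/1365; Racah Σ t=1..1: t=1:−1/39916800 = -1/39916800; ⇒ 3j(7 1 6; -5 0 5)² = 8/455, sgn +1
B: Δ = 2!·12!·0!/15! = 1/1365; Racah Σ t=1..1: t=1:−1/967680 = -1/967680; ⇒ 3j(7 1 6; -2 0 2)² = 3/91, sgn -1
I_A²/I_B² = (8/455)/(3/91) = 8/15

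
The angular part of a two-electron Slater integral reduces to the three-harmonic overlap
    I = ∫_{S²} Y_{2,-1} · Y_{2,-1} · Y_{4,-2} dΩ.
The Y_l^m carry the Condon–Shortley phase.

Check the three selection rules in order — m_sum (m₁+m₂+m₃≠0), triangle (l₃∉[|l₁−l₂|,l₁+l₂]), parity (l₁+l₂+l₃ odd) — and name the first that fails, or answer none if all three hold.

m₁+m₂+m₃ = -1 − 1 − 2 = -4  ✗
triangle: |2−2|=0 ≤ l₃=4 ≤ 2+2=4
parity: l₁+l₂+l₃ = 8 is even

m_sum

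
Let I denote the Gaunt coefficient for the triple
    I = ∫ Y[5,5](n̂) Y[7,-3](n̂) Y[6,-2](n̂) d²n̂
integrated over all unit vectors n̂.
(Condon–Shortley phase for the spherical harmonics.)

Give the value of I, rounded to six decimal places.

m-sum 0 ✓  L=18 even ✓  2≤6≤12 ✓
Π(2lᵢ+1) = 11×15×13 = 2145
triangle coeff Δ(5,7,6) = 1/174594420
Σ_t [1,5]: t=1:−1/4147200 t=2:+1/207360 t=3:−1/82944 t=4:+1/207360 t=5:−1/4147200 = -1/345600
(3j)²=420/46189 [(5 7 6; 0 0 0)], sign=-1
Σ_t [0,0]: t=0:+1/9953280 = 1/9953280
(3j)²=2450/138567 [(5 7 6; 5 -3 -2)], sign=+1
⇒ 4πI² = 5145000/14919047
I = (-1)√(5145000/14919047/(4π)) = -0.16565983

-0.165660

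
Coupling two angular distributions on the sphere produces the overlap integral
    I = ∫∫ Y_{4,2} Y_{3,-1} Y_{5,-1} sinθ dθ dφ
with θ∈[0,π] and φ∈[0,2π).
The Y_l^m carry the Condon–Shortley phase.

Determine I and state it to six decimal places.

0.106335

Checks pass: Σm=0; 12 even; l₃=5∈[1,7].
(2·4+1)(2·3+1)(2·5+1) = 693
Δ: 2! 6! 4! / 13! → 1/180180
sum: t=0:+1/576 t=1:−1/144 t=2:+1/576 = -1/288
3j²(4 3 5; 0 0 0) = Δ·Π!·Σ² = 20/1001  (sign +1)
sum: t=0:+1/384 t=1:−1/720 t=2:+1/34560 = 43/34560
3j²(4 3 5; 2 -1 -1) = Δ·Π!·Σ² = 1849/180180  (sign +1)
combine: 4πI² = 693·20/1001·1849/180180 = 1849/13013
take √, sign +1: I = 0.10633465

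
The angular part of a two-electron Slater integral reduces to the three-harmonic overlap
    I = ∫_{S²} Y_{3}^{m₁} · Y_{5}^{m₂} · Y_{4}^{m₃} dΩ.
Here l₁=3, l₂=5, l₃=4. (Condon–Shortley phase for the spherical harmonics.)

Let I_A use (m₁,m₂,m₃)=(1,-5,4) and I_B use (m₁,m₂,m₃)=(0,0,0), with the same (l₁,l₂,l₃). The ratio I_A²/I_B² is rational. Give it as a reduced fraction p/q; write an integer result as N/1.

49/30

l's match ⇒ only the (l;m) 3-j factors differ between A and B.
A: triangle coeff Δ(3,5,4) = 1/180180; Σ_t [0,0]: t=0:+1/34560 = 1/34560; (3j)²=14/429 [(3 5 4; 1 -5 4)], sign=+1
B: triangle coeff Δ(3,5,4) = 1/180180; Σ_t [1,3]: t=1:−1/576 t=2:+1/144 t=3:−1/576 = 1/288; (3j)²=20/1001 [(3 5 4; 0 0 0)], sign=+1
I_A²/I_B² = (14/429)/(20/1001) = 49/30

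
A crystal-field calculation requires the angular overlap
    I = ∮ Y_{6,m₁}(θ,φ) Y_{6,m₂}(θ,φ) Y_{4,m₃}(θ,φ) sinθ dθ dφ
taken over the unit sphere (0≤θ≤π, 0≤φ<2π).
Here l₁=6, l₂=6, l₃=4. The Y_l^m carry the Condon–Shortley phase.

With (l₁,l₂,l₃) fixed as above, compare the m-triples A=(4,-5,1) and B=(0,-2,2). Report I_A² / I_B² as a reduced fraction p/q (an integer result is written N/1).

15/77

Same 6,6,4: normalisation and zero-m 3j drop out of the ratio.
A: Δ: 8! 4! 4! / 17! → 1/15315300; sum: t=0:+1/967680 t=1:−1/725760 = -1/2903040; 3j²(6 6 4; 4 -5 1) = Δ·Π!·Σ² = 5/3094  (sign +1)
B: Δ: 8! 4! 4! / 17! → 1/15315300; sum: t=2:+1/138240 t=3:−1/25920 t=4:+1/55296 = -11/829440; 3j²(6 6 4; 0 -2 2) = Δ·Π!·Σ² = 11/1326  (sign -1)
I_A²/I_B² = (5/3094)/(11/1326) = 15/77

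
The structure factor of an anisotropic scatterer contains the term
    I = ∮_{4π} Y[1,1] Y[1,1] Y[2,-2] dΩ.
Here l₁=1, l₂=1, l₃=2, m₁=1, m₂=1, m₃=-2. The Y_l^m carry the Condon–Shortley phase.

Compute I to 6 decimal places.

Checks pass: Σm=0; 4 even; l₃=2∈[0,2].
(2·1+1)(2·1+1)(2·2+1) = 45
Δ: 0! 2! 2! / 5! → 1/30
sum: t=0:+1/1 = 1/1
3j²(1 1 2; 0 0 0) = Δ·Π!·Σ² = 2/15  (sign +1)
sum: t=0:+1/4 = 1/4
3j²(1 1 2; 1 1 -2) = Δ·Π!·Σ² = 1/5  (sign +1)
combine: 4πI² = 45·2/15·1/5 = 6/5
take √, sign +1: I = 0.30901936

0.309019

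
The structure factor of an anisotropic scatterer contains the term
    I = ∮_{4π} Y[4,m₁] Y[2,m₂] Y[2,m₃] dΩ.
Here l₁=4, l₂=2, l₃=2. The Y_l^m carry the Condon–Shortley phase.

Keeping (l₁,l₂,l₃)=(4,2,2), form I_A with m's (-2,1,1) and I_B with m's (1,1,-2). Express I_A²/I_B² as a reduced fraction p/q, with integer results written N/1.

Shared (l₁,l₂,l₃)=(4,2,2): N and (l;000)² cancel in I_A²/I_B².
A: Δ = 4!·4!·0!/9! = 1/630; Racah Σ t=3..3: t=3:−1/36 = -1/36; ⇒ 3j(4 2 2; -2 1 1)² = 4/63, sgn +1
B: Δ = 4!·4!·0!/9! = 1/630; Racah Σ t=3..3: t=3:−1/144 = -1/144; ⇒ 3j(4 2 2; 1 1 -2)² = 1/126, sgn -1
I_A²/I_B² = (4/63)/(1/126) = 8/1

8/1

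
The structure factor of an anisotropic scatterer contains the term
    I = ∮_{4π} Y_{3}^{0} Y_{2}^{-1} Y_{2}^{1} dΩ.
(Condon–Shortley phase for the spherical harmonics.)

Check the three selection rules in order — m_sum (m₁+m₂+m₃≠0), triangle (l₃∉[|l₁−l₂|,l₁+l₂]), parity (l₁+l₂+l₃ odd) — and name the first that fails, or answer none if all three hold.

Σmᵢ = 0  ✓
l₃∈[|l₁−l₂|,l₁+l₂]=[1,5], have l₃=2  ✓
Σlᵢ = 7 ⇒ odd  ✗

parity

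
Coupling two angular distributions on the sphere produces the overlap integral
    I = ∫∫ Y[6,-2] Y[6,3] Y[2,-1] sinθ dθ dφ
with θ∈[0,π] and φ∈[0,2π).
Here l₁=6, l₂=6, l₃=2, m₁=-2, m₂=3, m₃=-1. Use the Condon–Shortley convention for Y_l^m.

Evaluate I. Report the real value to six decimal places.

-0.140463

Checks pass: Σm=0; 14 even; l₃=2∈[0,12].
(2·6+1)(2·6+1)(2·2+1) = 845
Δ: 10! 2! 2! / 15! → 1/90090
sum: t=4:+1/69120 t=5:−1/14400 t=6:+1/69120 = -7/172800
3j²(6 6 2; 0 0 0) = Δ·Π!·Σ² = 14/715  (sign -1)
sum: t=7:−1/60480 t=8:+1/161280 = -1/96768
3j²(6 6 2; -2 3 -1) = Δ·Π!·Σ² = 15/1001  (sign +1)
combine: 4πI² = 845·14/715·15/1001 = 30/121
take √, sign -1: I = -0.14046335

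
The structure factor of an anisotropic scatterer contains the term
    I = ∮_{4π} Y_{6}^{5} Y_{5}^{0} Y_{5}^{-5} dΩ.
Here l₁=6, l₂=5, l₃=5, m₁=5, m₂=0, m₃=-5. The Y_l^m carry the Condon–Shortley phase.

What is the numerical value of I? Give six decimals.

-0.152641

Rules hold: Σm=0, L=16 even, 1≤5≤11.
N = 13·11·11 = 1573
Δ = 6!·6!·4!/17! = 1/28588560
Racah Σ t=1..5: t=1:−1/345600 t=2:+1/13824 t=3:−1/5184 t=4:+1/13824 t=5:−1/345600 = -7/129600
⇒ 3j(6 5 5; 0 0 0)² = 80/7293, sgn +1
Racah Σ t=1..1: t=1:−1/2073600 = -1/2073600
⇒ 3j(6 5 5; 5 0 -5)² = 15/884, sgn -1
4πI² = N·(3j₀)²·(3jₘ)² = 1100/3757
I = -1·√(0.292787/4π) = -0.15264086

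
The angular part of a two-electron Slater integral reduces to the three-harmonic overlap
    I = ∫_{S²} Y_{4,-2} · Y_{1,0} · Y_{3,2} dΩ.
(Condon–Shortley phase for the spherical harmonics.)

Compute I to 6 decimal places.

0.213244

Rules hold: Σm=0, L=8 even, 3≤3≤5.
N = 9·3·7 = 189
Δ = 2!·6!·0!/9! = 1/252
Racah Σ t=1..1: t=1:−1/36 = -1/36
⇒ 3j(4 1 3; 0 0 0)² = 4/63, sgn +1
Racah Σ t=1..1: t=1:−1/120 = -1/120
⇒ 3j(4 1 3; -2 0 2)² = 1/21, sgn +1
4πI² = N·(3j₀)²·(3jₘ)² = 4/7
I = +1·√(0.571429/4π) = 0.21324362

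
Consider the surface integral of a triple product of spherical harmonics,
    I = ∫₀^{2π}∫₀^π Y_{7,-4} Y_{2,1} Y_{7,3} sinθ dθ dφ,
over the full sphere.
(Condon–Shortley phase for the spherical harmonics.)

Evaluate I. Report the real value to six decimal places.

0.162315

Rules hold: Σm=0, L=16 even, 5≤7≤9.
N = 15·5·15 = 1125
Δ = 2!·12!·2!/17! = 1/185640
Racah Σ t=0..2: t=0:+1/2419200 t=1:−1/518400 t=2:+1/2419200 = -1/907200
⇒ 3j(7 2 7; 0 0 0)² = 56/3315, sgn +1
Racah Σ t=1..2: t=1:−1/14515200 t=2:+1/4354560 = 1/6220800
⇒ 3j(7 2 7; -4 1 3)² = 77/4420, sgn +1
4πI² = N·(3j₀)²·(3jₘ)² = 16170/48841
I = +1·√(0.331074/4π) = 0.16231468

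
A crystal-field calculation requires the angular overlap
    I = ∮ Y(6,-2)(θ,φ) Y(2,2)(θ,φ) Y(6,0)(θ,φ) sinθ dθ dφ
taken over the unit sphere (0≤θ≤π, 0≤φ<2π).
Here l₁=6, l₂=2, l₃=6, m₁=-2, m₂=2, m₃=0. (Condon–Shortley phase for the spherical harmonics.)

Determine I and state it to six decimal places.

Checks pass: Σm=0; 14 even; l₃=6∈[4,8].
(2·6+1)(2·2+1)(2·6+1) = 845
Δ: 2! 10! 2! / 15! → 1/90090
sum: t=0:+1/69120 t=1:−1/14400 t=2:+1/69120 = -7/172800
3j²(6 2 6; 0 0 0) = Δ·Π!·Σ² = 14/715  (sign -1)
sum: t=2:+1/69120 = 1/69120
3j²(6 2 6; -2 2 0) = Δ·Π!·Σ² = 4/143  (sign +1)
combine: 4πI² = 845·14/715·4/143 = 56/121
take √, sign -1: I = -0.19190947

-0.191909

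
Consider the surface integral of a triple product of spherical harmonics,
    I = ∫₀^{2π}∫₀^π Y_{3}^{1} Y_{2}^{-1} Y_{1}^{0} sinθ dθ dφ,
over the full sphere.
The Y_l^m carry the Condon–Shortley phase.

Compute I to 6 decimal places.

-0.233597

Rules hold: Σm=0, L=6 even, 1≤1≤5.
N = 7·5·3 = 105
Δ = 4!·2!·0!/7! = 1/105
Racah Σ t=2..2: t=2:+1/4 = 1/4
⇒ 3j(3 2 1; 0 0 0)² = 3/35, sgn -1
Racah Σ t=1..1: t=1:−1/6 = -1/6
⇒ 3j(3 2 1; 1 -1 0)² = 8/105, sgn +1
4πI² = N·(3j₀)²·(3jₘ)² = 24/35
I = -1·√(0.685714/4π) = -0.23359668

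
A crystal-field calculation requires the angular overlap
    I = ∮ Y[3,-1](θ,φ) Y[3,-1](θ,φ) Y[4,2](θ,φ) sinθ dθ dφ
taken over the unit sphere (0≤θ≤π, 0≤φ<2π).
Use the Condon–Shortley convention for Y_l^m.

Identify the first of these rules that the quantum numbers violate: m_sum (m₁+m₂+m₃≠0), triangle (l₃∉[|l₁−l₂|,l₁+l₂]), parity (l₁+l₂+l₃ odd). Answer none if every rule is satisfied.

none

Σmᵢ = 0  ✓
l₃∈[|l₁−l₂|,l₁+l₂]=[0,6], have l₃=4  ✓
Σlᵢ = 10 ⇒ even  ✓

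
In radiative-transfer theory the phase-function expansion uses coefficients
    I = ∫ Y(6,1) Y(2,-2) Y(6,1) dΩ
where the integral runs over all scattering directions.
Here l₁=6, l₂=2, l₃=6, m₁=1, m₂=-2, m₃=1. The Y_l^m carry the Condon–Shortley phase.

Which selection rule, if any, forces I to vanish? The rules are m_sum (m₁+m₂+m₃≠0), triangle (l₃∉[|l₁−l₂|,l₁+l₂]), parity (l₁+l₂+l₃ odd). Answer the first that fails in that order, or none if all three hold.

m₁+m₂+m₃ = 1 − 2 + 1 = 0  ✓
triangle: |6−2|=4 ≤ l₃=6 ≤ 6+2=8  ✓
parity: l₁+l₂+l₃ = 14 is even  ✓

none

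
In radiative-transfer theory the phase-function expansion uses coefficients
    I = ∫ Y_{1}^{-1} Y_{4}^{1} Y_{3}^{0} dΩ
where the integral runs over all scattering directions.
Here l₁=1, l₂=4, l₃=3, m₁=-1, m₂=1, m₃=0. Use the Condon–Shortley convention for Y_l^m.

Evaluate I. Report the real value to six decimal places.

Checks pass: Σm=0; 8 even; l₃=3∈[3,5].
(2·1+1)(2·4+1)(2·3+1) = 189
Δ: 2! 0! 6! / 9! → 1/252
sum: t=1:−1/36 = -1/36
3j²(1 4 3; 0 0 0) = Δ·Π!·Σ² = 4/63  (sign +1)
sum: t=2:+1/72 = 1/72
3j²(1 4 3; -1 1 0) = Δ·Π!·Σ² = 5/126  (sign -1)
combine: 4πI² = 189·4/63·5/126 = 10/21
take √, sign -1: I = -0.19466390

-0.194664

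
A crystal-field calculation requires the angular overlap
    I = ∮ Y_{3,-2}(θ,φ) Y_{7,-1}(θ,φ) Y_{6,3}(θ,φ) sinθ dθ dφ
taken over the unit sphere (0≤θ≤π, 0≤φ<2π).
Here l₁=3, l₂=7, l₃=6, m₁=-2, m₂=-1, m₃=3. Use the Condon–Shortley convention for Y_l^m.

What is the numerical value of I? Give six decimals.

m-sum 0 ✓  L=16 even ✓  4≤6≤10 ✓
Π(2lᵢ+1) = 7×15×13 = 1365
triangle coeff Δ(3,7,6) = 1/2042040
Σ_t [1,3]: t=1:−1/207360 t=2:+1/57600 t=3:−1/207360 = 1/129600
(3j)²=168/12155 [(3 7 6; 0 0 0)], sign=+1
Σ_t [3,4]: t=3:−1/362880 t=4:+1/1935360 = -13/5806080
(3j)²=195/10472 [(3 7 6; -2 -1 3)], sign=+1
⇒ 4πI² = 12285/34969
I = (+1)√(12285/34969/(4π)) = 0.16720184

0.167202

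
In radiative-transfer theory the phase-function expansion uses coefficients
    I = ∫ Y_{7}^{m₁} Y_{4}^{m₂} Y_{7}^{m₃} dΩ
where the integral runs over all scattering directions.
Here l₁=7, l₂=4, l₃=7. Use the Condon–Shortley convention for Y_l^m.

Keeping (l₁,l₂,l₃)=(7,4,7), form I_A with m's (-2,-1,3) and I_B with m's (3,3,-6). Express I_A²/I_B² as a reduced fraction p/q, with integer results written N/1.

Same 7,4,7: normalisation and zero-m 3j drop out of the ratio.
A: Δ: 4! 10! 4! / 19! → 1/58198140; sum: t=0:+1/52254720 t=1:−1/1935360 t=2:+1/725760 t=3:−1/2488320 = 5/10450944; 3j²(7 4 7; -2 -1 3) = Δ·Π!·Σ² = 31250/2909907  (sign +1)
B: Δ: 4! 10! 4! / 19! → 1/58198140; sum: t=3:−1/52254720 t=4:+1/522547200 = -1/58060800; 3j²(7 4 7; 3 3 -6) = Δ·Π!·Σ² = 9/646  (sign +1)
I_A²/I_B² = (31250/2909907)/(9/646) = 62500/81081

62500/81081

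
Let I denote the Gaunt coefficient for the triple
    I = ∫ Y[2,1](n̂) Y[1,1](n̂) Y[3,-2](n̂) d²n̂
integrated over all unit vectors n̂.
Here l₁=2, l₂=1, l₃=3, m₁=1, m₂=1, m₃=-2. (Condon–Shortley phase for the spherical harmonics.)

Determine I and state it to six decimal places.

0.261169

Checks pass: Σm=0; 6 even; l₃=3∈[1,3].
(2·2+1)(2·1+1)(2·3+1) = 105
Δ: 0! 4! 2! / 7! → 1/105
sum: t=0:+1/4 = 1/4
3j²(2 1 3; 0 0 0) = Δ·Π!·Σ² = 3/35  (sign -1)
sum: t=0:+1/12 = 1/12
3j²(2 1 3; 1 1 -2) = Δ·Π!·Σ² = 2/21  (sign -1)
combine: 4πI² = 105·3/35·2/21 = 6/7
take √, sign +1: I = 0.26116903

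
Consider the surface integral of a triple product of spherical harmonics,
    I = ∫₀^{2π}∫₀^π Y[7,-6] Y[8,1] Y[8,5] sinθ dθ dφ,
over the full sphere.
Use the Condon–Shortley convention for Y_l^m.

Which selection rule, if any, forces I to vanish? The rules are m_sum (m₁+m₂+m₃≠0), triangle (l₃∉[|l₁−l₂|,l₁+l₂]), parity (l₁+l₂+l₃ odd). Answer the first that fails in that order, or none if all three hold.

Σmᵢ = 0  ✓
l₃∈[|l₁−l₂|,l₁+l₂]=[1,15], have l₃=8  ✓
Σlᵢ = 23 ⇒ odd  ✗

parity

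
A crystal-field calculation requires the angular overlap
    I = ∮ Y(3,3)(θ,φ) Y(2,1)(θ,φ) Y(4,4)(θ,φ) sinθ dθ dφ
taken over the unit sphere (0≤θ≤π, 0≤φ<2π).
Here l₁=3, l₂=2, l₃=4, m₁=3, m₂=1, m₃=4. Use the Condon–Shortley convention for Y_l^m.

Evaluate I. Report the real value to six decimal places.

3 + 1 + 4 = 8 ≠ 0: azimuthal integral kills it; I = 0

0.000000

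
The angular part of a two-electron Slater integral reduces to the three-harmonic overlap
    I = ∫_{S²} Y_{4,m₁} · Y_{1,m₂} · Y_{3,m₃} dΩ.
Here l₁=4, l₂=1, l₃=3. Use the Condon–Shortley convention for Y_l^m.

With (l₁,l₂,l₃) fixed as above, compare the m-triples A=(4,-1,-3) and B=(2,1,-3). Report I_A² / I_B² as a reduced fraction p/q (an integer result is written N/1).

28/1

l's match ⇒ only the (l;m) 3-j factors differ between A and B.
A: triangle coeff Δ(4,1,3) = 1/252; Σ_t [0,0]: t=0:+1/1440 = 1/1440; (3j)²=1/9 [(4 1 3; 4 -1 -3)], sign=+1
B: triangle coeff Δ(4,1,3) = 1/252; Σ_t [2,2]: t=2:+1/1440 = 1/1440; (3j)²=1/252 [(4 1 3; 2 1 -3)], sign=+1
I_A²/I_B² = (1/9)/(1/252) = 28/1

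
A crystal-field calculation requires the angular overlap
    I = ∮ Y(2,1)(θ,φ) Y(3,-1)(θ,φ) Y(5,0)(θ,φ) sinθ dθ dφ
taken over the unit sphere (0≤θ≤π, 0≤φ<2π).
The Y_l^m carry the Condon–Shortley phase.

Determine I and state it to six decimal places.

Rules hold: Σm=0, L=10 even, 1≤5≤5.
N = 5·7·11 = 385
Δ = 0!·4!·6!/11! = 1/2310
Racah Σ t=0..0: t=0:+1/144 = 1/144
⇒ 3j(2 3 5; 0 0 0)² = 10/231, sgn -1
Racah Σ t=0..0: t=0:+1/288 = 1/288
⇒ 3j(2 3 5; 1 -1 0)² = 5/231, sgn -1
4πI² = N·(3j₀)²·(3jₘ)² = 250/693
I = +1·√(0.36075/4π) = 0.16943318

0.169433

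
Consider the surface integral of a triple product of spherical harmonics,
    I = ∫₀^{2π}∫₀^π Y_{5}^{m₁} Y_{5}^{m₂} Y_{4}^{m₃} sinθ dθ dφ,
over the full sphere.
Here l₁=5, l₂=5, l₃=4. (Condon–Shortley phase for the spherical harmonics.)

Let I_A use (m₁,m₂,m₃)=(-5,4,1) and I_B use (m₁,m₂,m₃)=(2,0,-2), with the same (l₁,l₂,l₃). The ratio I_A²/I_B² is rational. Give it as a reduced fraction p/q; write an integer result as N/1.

Same 5,5,4: normalisation and zero-m 3j drop out of the ratio.
A: Δ: 6! 4! 4! / 15! → 1/3153150; sum: t=6:+1/103680 = 1/103680; 3j²(5 5 4; -5 4 1) = Δ·Π!·Σ² = 4/143  (sign -1)
B: Δ: 6! 4! 4! / 15! → 1/3153150; sum: t=1:−1/11520 t=2:+1/1728 t=3:−1/3456 = 7/34560; 3j²(5 5 4; 2 0 -2) = Δ·Π!·Σ² = 7/858  (sign +1)
I_A²/I_B² = (4/143)/(7/858) = 24/7

24/7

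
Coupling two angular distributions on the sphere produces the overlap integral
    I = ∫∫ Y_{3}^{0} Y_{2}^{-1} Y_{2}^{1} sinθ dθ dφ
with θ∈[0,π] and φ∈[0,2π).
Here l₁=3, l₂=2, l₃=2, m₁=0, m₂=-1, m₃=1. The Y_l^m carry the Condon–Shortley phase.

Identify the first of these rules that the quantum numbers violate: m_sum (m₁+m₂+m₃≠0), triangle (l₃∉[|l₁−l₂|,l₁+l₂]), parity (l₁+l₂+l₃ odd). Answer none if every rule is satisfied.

Σmᵢ = 0  ✓
l₃∈[|l₁−l₂|,l₁+l₂]=[1,5], have l₃=2  ✓
Σlᵢ = 7 ⇒ odd  ✗

parity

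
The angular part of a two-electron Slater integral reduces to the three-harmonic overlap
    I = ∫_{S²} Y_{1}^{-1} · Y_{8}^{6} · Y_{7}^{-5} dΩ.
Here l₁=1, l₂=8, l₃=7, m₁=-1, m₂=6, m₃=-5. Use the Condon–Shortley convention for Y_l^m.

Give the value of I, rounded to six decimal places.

0.291881

m-sum 0 ✓  L=16 even ✓  7≤7≤9 ✓
Π(2lᵢ+1) = 3×17×15 = 765
triangle coeff Δ(1,8,7) = 1/2040
Σ_t [1,1]: t=1:−1/25401600 = -1/25401600
(3j)²=8/255 [(1 8 7; 0 0 0)], sign=+1
Σ_t [2,2]: t=2:+1/1916006400 = 1/1916006400
(3j)²=91/2040 [(1 8 7; -1 6 -5)], sign=+1
⇒ 4πI² = 91/85
I = (+1)√(91/85/(4π)) = 0.29188132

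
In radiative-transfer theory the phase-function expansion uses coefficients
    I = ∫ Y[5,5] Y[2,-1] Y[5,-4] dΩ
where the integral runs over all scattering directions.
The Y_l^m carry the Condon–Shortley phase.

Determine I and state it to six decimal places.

-0.187924

Checks pass: Σm=0; 12 even; l₃=5∈[3,7].
(2·5+1)(2·2+1)(2·5+1) = 605
Δ: 2! 8! 2! / 13! → 1/38610
sum: t=0:+1/2880 t=1:−1/576 t=2:+1/2880 = -1/960
3j²(5 2 5; 0 0 0) = Δ·Π!·Σ² = 10/429  (sign +1)
sum: t=0:+1/80640 = 1/80640
3j²(5 2 5; 5 -1 -4) = Δ·Π!·Σ² = 9/286  (sign -1)
combine: 4πI² = 605·10/429·9/286 = 75/169
take √, sign -1: I = -0.18792404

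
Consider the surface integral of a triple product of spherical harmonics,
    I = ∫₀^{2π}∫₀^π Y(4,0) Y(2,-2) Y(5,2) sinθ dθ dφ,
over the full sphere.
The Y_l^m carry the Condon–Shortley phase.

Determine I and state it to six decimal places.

L=11 odd ⇒ parity kills the (l;000) factor ⇒ I = 0

0.000000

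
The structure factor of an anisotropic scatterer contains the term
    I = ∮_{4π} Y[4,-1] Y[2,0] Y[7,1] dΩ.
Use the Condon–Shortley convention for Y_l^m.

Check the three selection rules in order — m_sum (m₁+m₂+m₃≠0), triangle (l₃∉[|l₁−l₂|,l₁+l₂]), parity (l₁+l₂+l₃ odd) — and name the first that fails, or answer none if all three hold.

triangle

m₁+m₂+m₃ = -1 + 0 + 1 = 0  ✓
triangle: |4−2|=2 ≤ l₃=7 ≤ 4+2=6  ✗
parity: l₁+l₂+l₃ = 13 is odd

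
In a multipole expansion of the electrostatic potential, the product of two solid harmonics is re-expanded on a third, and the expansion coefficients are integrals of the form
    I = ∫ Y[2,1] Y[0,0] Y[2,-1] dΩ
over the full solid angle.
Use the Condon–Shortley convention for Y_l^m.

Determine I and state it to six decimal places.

-0.282095

m-sum 0 ✓  L=4 even ✓  2≤2≤2 ✓
Π(2lᵢ+1) = 5×1×5 = 25
triangle coeff Δ(2,0,2) = 1/5
Σ_t [0,0]: t=0:+1/4 = 1/4
(3j)²=1/5 [(2 0 2; 0 0 0)], sign=+1
Σ_t [0,0]: t=0:+1/6 = 1/6
(3j)²=1/5 [(2 0 2; 1 0 -1)], sign=-1
⇒ 4πI² = 1/1
I = (-1)√(1/1/(4π)) = -0.28209479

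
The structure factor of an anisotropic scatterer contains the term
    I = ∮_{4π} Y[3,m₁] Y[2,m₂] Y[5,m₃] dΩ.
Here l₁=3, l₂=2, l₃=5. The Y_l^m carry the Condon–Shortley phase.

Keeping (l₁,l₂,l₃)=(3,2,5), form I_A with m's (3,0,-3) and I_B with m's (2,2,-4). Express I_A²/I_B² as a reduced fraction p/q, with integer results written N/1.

l's match ⇒ only the (l;m) 3-j factors differ between A and B.
A: triangle coeff Δ(3,2,5) = 1/2310; Σ_t [0,0]: t=0:+1/2880 = 1/2880; (3j)²=2/165 [(3 2 5; 3 0 -3)], sign=+1
B: triangle coeff Δ(3,2,5) = 1/2310; Σ_t [0,0]: t=0:+1/2880 = 1/2880; (3j)²=3/55 [(3 2 5; 2 2 -4)], sign=-1
I_A²/I_B² = (2/165)/(3/55) = 2/9

2/9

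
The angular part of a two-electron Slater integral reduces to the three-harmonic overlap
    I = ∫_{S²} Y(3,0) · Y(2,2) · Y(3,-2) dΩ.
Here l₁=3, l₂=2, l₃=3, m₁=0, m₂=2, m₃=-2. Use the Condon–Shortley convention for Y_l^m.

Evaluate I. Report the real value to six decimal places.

-0.188063

Rules hold: Σm=0, L=8 even, 1≤3≤5.
N = 7·5·7 = 245
Δ = 2!·4!·2!/9! = 1/3780
Racah Σ t=0..2: t=0:+1/24 t=1:−1/4 t=2:+1/24 = -1/6
⇒ 3j(3 2 3; 0 0 0)² = 4/105, sgn +1
Racah Σ t=2..2: t=2:+1/24 = 1/24
⇒ 3j(3 2 3; 0 2 -2)² = 1/21, sgn -1
4πI² = N·(3j₀)²·(3jₘ)² = 4/9
I = -1·√(0.444444/4π) = -0.18806319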